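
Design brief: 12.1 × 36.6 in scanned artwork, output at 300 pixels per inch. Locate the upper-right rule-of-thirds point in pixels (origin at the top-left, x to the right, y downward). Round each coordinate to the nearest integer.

x = 2420 px, y = 3660 px

In pixels the canvas is 12.1 × 300 = 3630 wide and 36.6 × 300 = 10980 tall.
The upper-right point is two-thirds across and one-third down:
x = 2 × 3630/3 ≈ 2420; y = 1 × 10980/3 ≈ 3660.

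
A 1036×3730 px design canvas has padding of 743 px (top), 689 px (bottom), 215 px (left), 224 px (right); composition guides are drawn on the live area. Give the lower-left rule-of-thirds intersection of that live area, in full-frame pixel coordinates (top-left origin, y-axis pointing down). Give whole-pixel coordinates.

(414, 2275)

Content width = 1036 − 215 − 224 = 597 px; content height = 3730 − 743 − 689 = 2298 px.
Lower-left is one-third across and two-thirds down within the live area.
x = 215 + 1 × 597/3 = 215 + 199.00 ≈ 414
y = 743 + 2 × 2298/3 = 743 + 1532.00 ≈ 2275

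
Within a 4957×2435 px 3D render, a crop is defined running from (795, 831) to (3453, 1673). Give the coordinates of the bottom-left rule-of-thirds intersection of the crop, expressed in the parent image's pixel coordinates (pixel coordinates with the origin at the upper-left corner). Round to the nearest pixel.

Crop width = 3453 − 795 = 2658 px; one third is 886.00 px.
Crop height = 1673 − 831 = 842 px; one third is 280.67 px.
The bottom-left point is one-third across and two-thirds down within the crop:
x = 795 + 1 × 886.00 ≈ 1681; y = 831 + 2 × 280.67 ≈ 1392.

(1681, 1392)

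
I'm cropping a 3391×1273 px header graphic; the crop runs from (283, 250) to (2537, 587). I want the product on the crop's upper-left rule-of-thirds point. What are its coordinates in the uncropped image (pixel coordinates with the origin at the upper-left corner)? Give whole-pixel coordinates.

(1034, 362)

Crop width = 2537 − 283 = 2254 px; one third is 751.33 px.
Crop height = 587 − 250 = 337 px; one third is 112.33 px.
The upper-left point is one-third across and one-third down within the crop:
x = 283 + 1 × 751.33 ≈ 1034; y = 250 + 1 × 112.33 ≈ 362.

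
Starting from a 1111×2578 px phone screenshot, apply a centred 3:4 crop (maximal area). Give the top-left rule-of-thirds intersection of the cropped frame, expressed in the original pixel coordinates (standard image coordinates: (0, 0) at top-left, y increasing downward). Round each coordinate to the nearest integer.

(370, 1042)

1111/2578 < 3/4, so the 3:4 crop keeps the full width 1111 and trims height to 1111 × 4/3 = 1481.33 px.
Top offset = (2578 − 1481.33)/2 = 548.33 px; left offset = 0.
Top-left is one-third across and one-third down within the crop:
x = 0.00 + 1 × 1111.00/3 ≈ 370; y = 548.33 + 1 × 1481.33/3 ≈ 1042.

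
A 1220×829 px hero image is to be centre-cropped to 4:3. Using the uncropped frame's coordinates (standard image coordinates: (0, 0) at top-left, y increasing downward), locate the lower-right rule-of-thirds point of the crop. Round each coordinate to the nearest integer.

1220/829 > 4/3, so the 4:3 crop keeps the full height 829 and trims width to 829 × 4/3 = 1105.33 px.
Left offset = (1220 − 1105.33)/2 = 57.33 px; top offset = 0.
Lower-right is two-thirds across and two-thirds down within the crop:
x = 57.33 + 2 × 1105.33/3 ≈ 794; y = 0.00 + 2 × 829.00/3 ≈ 553.

x = 794 px, y = 553 px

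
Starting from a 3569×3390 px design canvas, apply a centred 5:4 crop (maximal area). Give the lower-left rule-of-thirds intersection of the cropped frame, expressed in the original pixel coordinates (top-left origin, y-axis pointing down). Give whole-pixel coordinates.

3569/3390 < 5/4, so the 5:4 crop keeps the full width 3569 and trims height to 3569 × 4/5 = 2855.20 px.
Top offset = (3390 − 2855.20)/2 = 267.40 px; left offset = 0.
Lower-left is one-third across and two-thirds down within the crop:
x = 0.00 + 1 × 3569.00/3 ≈ 1190; y = 267.40 + 2 × 2855.20/3 ≈ 2171.

(1190, 2171)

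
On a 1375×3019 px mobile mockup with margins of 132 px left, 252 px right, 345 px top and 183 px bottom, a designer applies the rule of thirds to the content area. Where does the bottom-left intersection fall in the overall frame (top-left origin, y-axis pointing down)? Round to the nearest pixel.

Content width = 1375 − 132 − 252 = 991 px; content height = 3019 − 345 − 183 = 2491 px.
Bottom-left is one-third across and two-thirds down within the content area.
x = 132 + 1 × 991/3 = 132 + 330.33 ≈ 462
y = 345 + 2 × 2491/3 = 345 + 1660.67 ≈ 2006

(462, 2006)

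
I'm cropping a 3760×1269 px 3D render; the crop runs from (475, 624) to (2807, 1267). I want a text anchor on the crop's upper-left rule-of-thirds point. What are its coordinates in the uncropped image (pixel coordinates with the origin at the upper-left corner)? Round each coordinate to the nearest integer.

(1252, 838)

Crop width = 2807 − 475 = 2332 px; one third is 777.33 px.
Crop height = 1267 − 624 = 643 px; one third is 214.33 px.
The upper-left point is one-third across and one-third down within the crop:
x = 475 + 1 × 777.33 ≈ 1252; y = 624 + 1 × 214.33 ≈ 838.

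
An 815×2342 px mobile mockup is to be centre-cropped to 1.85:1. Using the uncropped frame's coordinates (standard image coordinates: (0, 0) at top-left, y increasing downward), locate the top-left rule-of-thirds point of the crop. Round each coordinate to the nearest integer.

815/2342 < 1.85/1, so the 1.85:1 crop keeps the full width 815 and trims height to 815 × 1/1.85 = 440.54 px.
Top offset = (2342 − 440.54)/2 = 950.73 px; left offset = 0.
Top-left is one-third across and one-third down within the crop:
x = 0.00 + 1 × 815.00/3 ≈ 272; y = 950.73 + 1 × 440.54/3 ≈ 1098.

(272, 1098)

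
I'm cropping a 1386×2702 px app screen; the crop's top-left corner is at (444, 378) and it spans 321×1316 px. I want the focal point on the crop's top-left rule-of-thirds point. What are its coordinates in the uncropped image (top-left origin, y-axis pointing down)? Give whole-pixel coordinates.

(551, 817)

One third of the crop width 321 is 107.00 px.
One third of the crop height 1316 is 438.67 px.
The top-left point is one-third across and one-third down within the crop:
x = 444 + 1 × 107.00 ≈ 551; y = 378 + 1 × 438.67 ≈ 817.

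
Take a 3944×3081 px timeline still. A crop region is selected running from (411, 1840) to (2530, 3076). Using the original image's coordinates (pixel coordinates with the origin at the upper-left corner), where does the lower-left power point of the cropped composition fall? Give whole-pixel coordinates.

Crop width = 2530 − 411 = 2119 px; one third is 706.33 px.
Crop height = 3076 − 1840 = 1236 px; one third is 412.00 px.
The lower-left point is one-third across and two-thirds down within the crop:
x = 411 + 1 × 706.33 ≈ 1117; y = 1840 + 2 × 412.00 ≈ 2664.

(1117, 2664)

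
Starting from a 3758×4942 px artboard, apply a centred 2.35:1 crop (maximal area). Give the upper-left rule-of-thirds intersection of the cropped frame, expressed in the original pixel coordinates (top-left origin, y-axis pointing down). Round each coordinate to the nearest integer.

(1253, 2204)

3758/4942 < 2.35/1, so the 2.35:1 crop keeps the full width 3758 and trims height to 3758 × 1/2.35 = 1599.15 px.
Top offset = (4942 − 1599.15)/2 = 1671.43 px; left offset = 0.
Upper-left is one-third across and one-third down within the crop:
x = 0.00 + 1 × 3758.00/3 ≈ 1253; y = 1671.43 + 1 × 1599.15/3 ≈ 2204.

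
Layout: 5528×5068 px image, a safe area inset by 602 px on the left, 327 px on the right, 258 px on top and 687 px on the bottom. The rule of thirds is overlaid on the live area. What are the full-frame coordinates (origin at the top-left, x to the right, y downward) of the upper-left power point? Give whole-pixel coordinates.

Content width = 5528 − 602 − 327 = 4599 px; content height = 5068 − 258 − 687 = 4123 px.
Upper-left is one-third across and one-third down within the live area.
x = 602 + 1 × 4599/3 = 602 + 1533.00 ≈ 2135
y = 258 + 1 × 4123/3 = 258 + 1374.33 ≈ 1632

x = 2135 px, y = 1632 px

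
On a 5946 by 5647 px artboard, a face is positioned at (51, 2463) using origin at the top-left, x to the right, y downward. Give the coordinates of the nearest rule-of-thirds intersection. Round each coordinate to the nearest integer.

Third lines: x ∈ {1982, 3964}, y ∈ {1882, 3765}.
51 is closer to x = 1982; 2463 is closer to y = 1882.
So the nearest intersection is the upper-left power point.

(1982, 1882)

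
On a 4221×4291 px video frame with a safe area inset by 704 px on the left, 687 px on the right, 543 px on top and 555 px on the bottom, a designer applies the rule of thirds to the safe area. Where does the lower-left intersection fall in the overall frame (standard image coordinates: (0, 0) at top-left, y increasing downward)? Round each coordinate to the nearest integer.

x = 1647 px, y = 2672 px

Content width = 4221 − 704 − 687 = 2830 px; content height = 4291 − 543 − 555 = 3193 px.
Lower-left is one-third across and two-thirds down within the safe area.
x = 704 + 1 × 2830/3 = 704 + 943.33 ≈ 1647
y = 543 + 2 × 3193/3 = 543 + 2128.67 ≈ 2672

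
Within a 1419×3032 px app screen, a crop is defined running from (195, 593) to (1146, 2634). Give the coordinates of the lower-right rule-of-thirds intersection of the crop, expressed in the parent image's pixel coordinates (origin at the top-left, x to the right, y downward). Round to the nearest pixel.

Crop width = 1146 − 195 = 951 px; one third is 317.00 px.
Crop height = 2634 − 593 = 2041 px; one third is 680.33 px.
The lower-right point is two-thirds across and two-thirds down within the crop:
x = 195 + 2 × 317.00 ≈ 829; y = 593 + 2 × 680.33 ≈ 1954.

x = 829 px, y = 1954 px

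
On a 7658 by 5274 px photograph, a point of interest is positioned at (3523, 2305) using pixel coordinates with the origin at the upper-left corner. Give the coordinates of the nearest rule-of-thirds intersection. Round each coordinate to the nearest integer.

x = 2553 px, y = 1758 px

Third lines: x ∈ {2553, 5105}, y ∈ {1758, 3516}.
3523 is closer to x = 2553; 2305 is closer to y = 1758.
So the nearest intersection is the upper-left power point.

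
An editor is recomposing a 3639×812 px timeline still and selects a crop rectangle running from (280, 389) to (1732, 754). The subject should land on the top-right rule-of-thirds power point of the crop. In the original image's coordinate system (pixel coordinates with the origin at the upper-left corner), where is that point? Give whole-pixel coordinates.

(1248, 511)

Crop width = 1732 − 280 = 1452 px; one third is 484.00 px.
Crop height = 754 − 389 = 365 px; one third is 121.67 px.
The top-right point is two-thirds across and one-third down within the crop:
x = 280 + 2 × 484.00 ≈ 1248; y = 389 + 1 × 121.67 ≈ 511.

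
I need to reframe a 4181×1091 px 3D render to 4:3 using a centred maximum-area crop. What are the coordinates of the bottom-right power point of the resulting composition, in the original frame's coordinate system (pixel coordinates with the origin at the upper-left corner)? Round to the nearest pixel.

4181/1091 > 4/3, so the 4:3 crop keeps the full height 1091 and trims width to 1091 × 4/3 = 1454.67 px.
Left offset = (4181 − 1454.67)/2 = 1363.17 px; top offset = 0.
Bottom-right is two-thirds across and two-thirds down within the crop:
x = 1363.17 + 2 × 1454.67/3 ≈ 2333; y = 0.00 + 2 × 1091.00/3 ≈ 727.

(2333, 727)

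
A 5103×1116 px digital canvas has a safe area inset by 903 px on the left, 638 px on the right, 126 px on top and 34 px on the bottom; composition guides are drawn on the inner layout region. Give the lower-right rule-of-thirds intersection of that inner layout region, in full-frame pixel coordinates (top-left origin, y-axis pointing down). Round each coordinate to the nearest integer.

(3278, 763)

Content width = 5103 − 903 − 638 = 3562 px; content height = 1116 − 126 − 34 = 956 px.
Lower-right is two-thirds across and two-thirds down within the inner layout region.
x = 903 + 2 × 3562/3 = 903 + 2374.67 ≈ 3278
y = 126 + 2 × 956/3 = 126 + 637.33 ≈ 763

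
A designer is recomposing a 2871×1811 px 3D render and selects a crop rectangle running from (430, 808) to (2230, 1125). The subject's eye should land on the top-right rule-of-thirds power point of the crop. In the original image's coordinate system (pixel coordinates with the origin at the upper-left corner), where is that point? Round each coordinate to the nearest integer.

Crop width = 2230 − 430 = 1800 px; one third is 600.00 px.
Crop height = 1125 − 808 = 317 px; one third is 105.67 px.
The top-right point is two-thirds across and one-third down within the crop:
x = 430 + 2 × 600.00 ≈ 1630; y = 808 + 1 × 105.67 ≈ 914.

x = 1630 px, y = 914 px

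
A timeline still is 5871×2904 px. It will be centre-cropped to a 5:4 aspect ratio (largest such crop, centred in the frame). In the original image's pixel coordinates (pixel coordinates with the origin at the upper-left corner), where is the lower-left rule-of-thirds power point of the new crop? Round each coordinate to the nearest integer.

5871/2904 > 5/4, so the 5:4 crop keeps the full height 2904 and trims width to 2904 × 5/4 = 3630.00 px.
Left offset = (5871 − 3630.00)/2 = 1120.50 px; top offset = 0.
Lower-left is one-third across and two-thirds down within the crop:
x = 1120.50 + 1 × 3630.00/3 ≈ 2331; y = 0.00 + 2 × 2904.00/3 ≈ 1936.

(2331, 1936)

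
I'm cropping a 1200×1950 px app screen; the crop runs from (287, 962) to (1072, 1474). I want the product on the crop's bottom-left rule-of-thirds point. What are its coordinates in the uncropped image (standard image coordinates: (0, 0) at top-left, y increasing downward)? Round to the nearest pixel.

x = 549 px, y = 1303 px

Crop width = 1072 − 287 = 785 px; one third is 261.67 px.
Crop height = 1474 − 962 = 512 px; one third is 170.67 px.
The bottom-left point is one-third across and two-thirds down within the crop:
x = 287 + 1 × 261.67 ≈ 549; y = 962 + 2 × 170.67 ≈ 1303.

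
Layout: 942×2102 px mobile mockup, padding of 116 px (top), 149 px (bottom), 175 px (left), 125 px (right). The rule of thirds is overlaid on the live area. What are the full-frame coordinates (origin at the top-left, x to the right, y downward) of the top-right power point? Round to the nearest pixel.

(603, 728)

Content width = 942 − 175 − 125 = 642 px; content height = 2102 − 116 − 149 = 1837 px.
Top-right is two-thirds across and one-third down within the live area.
x = 175 + 2 × 642/3 = 175 + 428.00 ≈ 603
y = 116 + 1 × 1837/3 = 116 + 612.33 ≈ 728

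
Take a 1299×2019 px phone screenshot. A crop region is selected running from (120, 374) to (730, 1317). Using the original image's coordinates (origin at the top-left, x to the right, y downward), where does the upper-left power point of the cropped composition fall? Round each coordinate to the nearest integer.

(323, 688)

Crop width = 730 − 120 = 610 px; one third is 203.33 px.
Crop height = 1317 − 374 = 943 px; one third is 314.33 px.
The upper-left point is one-third across and one-third down within the crop:
x = 120 + 1 × 203.33 ≈ 323; y = 374 + 1 × 314.33 ≈ 688.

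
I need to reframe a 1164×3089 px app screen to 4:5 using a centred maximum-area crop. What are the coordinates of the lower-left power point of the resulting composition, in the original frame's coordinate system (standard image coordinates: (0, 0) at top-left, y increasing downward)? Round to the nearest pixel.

(388, 1787)

1164/3089 < 4/5, so the 4:5 crop keeps the full width 1164 and trims height to 1164 × 5/4 = 1455.00 px.
Top offset = (3089 − 1455.00)/2 = 817.00 px; left offset = 0.
Lower-left is one-third across and two-thirds down within the crop:
x = 0.00 + 1 × 1164.00/3 ≈ 388; y = 817.00 + 2 × 1455.00/3 ≈ 1787.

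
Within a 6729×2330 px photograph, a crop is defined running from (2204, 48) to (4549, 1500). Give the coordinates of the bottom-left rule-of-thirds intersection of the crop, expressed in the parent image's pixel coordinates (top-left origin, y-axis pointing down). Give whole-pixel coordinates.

Crop width = 4549 − 2204 = 2345 px; one third is 781.67 px.
Crop height = 1500 − 48 = 1452 px; one third is 484.00 px.
The bottom-left point is one-third across and two-thirds down within the crop:
x = 2204 + 1 × 781.67 ≈ 2986; y = 48 + 2 × 484.00 ≈ 1016.

(2986, 1016)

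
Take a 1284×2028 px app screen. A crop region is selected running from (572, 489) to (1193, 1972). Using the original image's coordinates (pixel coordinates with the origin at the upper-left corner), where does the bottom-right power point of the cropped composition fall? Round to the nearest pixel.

Crop width = 1193 − 572 = 621 px; one third is 207.00 px.
Crop height = 1972 − 489 = 1483 px; one third is 494.33 px.
The bottom-right point is two-thirds across and two-thirds down within the crop:
x = 572 + 2 × 207.00 ≈ 986; y = 489 + 2 × 494.33 ≈ 1478.

x = 986 px, y = 1478 px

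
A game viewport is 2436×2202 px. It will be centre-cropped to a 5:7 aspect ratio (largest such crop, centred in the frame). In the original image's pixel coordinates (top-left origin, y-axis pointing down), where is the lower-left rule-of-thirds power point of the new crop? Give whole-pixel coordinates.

2436/2202 > 5/7, so the 5:7 crop keeps the full height 2202 and trims width to 2202 × 5/7 = 1572.86 px.
Left offset = (2436 − 1572.86)/2 = 431.57 px; top offset = 0.
Lower-left is one-third across and two-thirds down within the crop:
x = 431.57 + 1 × 1572.86/3 ≈ 956; y = 0.00 + 2 × 2202.00/3 ≈ 1468.

(956, 1468)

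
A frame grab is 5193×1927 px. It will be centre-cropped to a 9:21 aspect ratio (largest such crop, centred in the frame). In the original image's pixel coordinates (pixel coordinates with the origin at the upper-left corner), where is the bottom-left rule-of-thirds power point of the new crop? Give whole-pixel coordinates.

x = 2459 px, y = 1285 px

5193/1927 > 9/21, so the 9:21 crop keeps the full height 1927 and trims width to 1927 × 9/21 = 825.86 px.
Left offset = (5193 − 825.86)/2 = 2183.57 px; top offset = 0.
Bottom-left is one-third across and two-thirds down within the crop:
x = 2183.57 + 1 × 825.86/3 ≈ 2459; y = 0.00 + 2 × 1927.00/3 ≈ 1285.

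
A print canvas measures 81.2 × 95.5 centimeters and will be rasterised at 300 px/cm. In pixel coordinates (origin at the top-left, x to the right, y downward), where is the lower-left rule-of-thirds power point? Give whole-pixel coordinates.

In pixels the canvas is 81.2 × 300 = 24360 wide and 95.5 × 300 = 28650 tall.
The lower-left point is one-third across and two-thirds down:
x = 1 × 24360/3 ≈ 8120; y = 2 × 28650/3 ≈ 19100.

x = 8120 px, y = 19100 px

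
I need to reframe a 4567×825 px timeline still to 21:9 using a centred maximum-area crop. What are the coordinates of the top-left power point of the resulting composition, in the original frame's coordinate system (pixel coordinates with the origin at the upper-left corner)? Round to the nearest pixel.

(1963, 275)

4567/825 > 21/9, so the 21:9 crop keeps the full height 825 and trims width to 825 × 21/9 = 1925.00 px.
Left offset = (4567 − 1925.00)/2 = 1321.00 px; top offset = 0.
Top-left is one-third across and one-third down within the crop:
x = 1321.00 + 1 × 1925.00/3 ≈ 1963; y = 0.00 + 1 × 825.00/3 ≈ 275.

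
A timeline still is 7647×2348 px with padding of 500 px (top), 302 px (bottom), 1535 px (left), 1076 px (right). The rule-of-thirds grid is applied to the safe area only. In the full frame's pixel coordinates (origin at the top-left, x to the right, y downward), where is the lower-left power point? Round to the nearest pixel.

Content width = 7647 − 1535 − 1076 = 5036 px; content height = 2348 − 500 − 302 = 1546 px.
Lower-left is one-third across and two-thirds down within the safe area.
x = 1535 + 1 × 5036/3 = 1535 + 1678.67 ≈ 3214
y = 500 + 2 × 1546/3 = 500 + 1030.67 ≈ 1531

(3214, 1531)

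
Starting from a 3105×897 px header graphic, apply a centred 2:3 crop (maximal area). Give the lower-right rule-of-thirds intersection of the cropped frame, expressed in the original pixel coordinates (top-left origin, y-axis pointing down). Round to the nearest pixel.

3105/897 > 2/3, so the 2:3 crop keeps the full height 897 and trims width to 897 × 2/3 = 598.00 px.
Left offset = (3105 − 598.00)/2 = 1253.50 px; top offset = 0.
Lower-right is two-thirds across and two-thirds down within the crop:
x = 1253.50 + 2 × 598.00/3 ≈ 1652; y = 0.00 + 2 × 897.00/3 ≈ 598.

x = 1652 px, y = 598 px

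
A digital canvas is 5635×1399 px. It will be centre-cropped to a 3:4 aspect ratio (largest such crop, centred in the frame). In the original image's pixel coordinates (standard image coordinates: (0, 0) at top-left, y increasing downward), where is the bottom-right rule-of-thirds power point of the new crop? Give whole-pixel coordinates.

(2992, 933)

5635/1399 > 3/4, so the 3:4 crop keeps the full height 1399 and trims width to 1399 × 3/4 = 1049.25 px.
Left offset = (5635 − 1049.25)/2 = 2292.88 px; top offset = 0.
Bottom-right is two-thirds across and two-thirds down within the crop:
x = 2292.88 + 2 × 1049.25/3 ≈ 2992; y = 0.00 + 2 × 1399.00/3 ≈ 933.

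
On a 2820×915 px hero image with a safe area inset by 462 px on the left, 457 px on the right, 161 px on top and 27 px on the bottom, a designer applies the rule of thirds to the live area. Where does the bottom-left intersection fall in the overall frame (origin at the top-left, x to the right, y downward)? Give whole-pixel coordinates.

x = 1096 px, y = 646 px

Content width = 2820 − 462 − 457 = 1901 px; content height = 915 − 161 − 27 = 727 px.
Bottom-left is one-third across and two-thirds down within the live area.
x = 462 + 1 × 1901/3 = 462 + 633.67 ≈ 1096
y = 161 + 2 × 727/3 = 161 + 484.67 ≈ 646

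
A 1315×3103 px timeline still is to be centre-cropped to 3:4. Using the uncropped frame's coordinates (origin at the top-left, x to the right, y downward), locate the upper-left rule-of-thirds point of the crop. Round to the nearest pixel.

(438, 1259)

1315/3103 < 3/4, so the 3:4 crop keeps the full width 1315 and trims height to 1315 × 4/3 = 1753.33 px.
Top offset = (3103 − 1753.33)/2 = 674.83 px; left offset = 0.
Upper-left is one-third across and one-third down within the crop:
x = 0.00 + 1 × 1315.00/3 ≈ 438; y = 674.83 + 1 × 1753.33/3 ≈ 1259.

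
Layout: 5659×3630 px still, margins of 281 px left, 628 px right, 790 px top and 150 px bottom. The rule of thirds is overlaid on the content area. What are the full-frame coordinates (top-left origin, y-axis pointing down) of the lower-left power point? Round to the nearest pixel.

x = 1864 px, y = 2583 px

Content width = 5659 − 281 − 628 = 4750 px; content height = 3630 − 790 − 150 = 2690 px.
Lower-left is one-third across and two-thirds down within the content area.
x = 281 + 1 × 4750/3 = 281 + 1583.33 ≈ 1864
y = 790 + 2 × 2690/3 = 790 + 1793.33 ≈ 2583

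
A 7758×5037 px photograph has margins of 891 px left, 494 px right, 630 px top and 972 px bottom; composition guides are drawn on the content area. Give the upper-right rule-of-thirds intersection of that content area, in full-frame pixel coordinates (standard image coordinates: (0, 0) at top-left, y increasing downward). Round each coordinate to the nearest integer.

(5140, 1775)

Content width = 7758 − 891 − 494 = 6373 px; content height = 5037 − 630 − 972 = 3435 px.
Upper-right is two-thirds across and one-third down within the content area.
x = 891 + 2 × 6373/3 = 891 + 4248.67 ≈ 5140
y = 630 + 1 × 3435/3 = 630 + 1145.00 ≈ 1775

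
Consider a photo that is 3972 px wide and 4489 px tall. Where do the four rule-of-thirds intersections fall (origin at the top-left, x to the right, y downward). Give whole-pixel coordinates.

(1324, 1496), (2648, 1496), (1324, 2993), (2648, 2993)

One third of 3972 is 1324; one third of 4489 is 1496.33.
Vertical third lines at x = 1324 and x = 2648; horizontal third lines at y = 1496 and y = 2993.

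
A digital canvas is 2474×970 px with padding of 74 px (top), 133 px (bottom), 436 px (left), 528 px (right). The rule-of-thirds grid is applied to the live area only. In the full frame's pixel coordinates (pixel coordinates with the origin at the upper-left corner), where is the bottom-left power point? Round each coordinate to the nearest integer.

x = 939 px, y = 583 px

Content width = 2474 − 436 − 528 = 1510 px; content height = 970 − 74 − 133 = 763 px.
Bottom-left is one-third across and two-thirds down within the live area.
x = 436 + 1 × 1510/3 = 436 + 503.33 ≈ 939
y = 74 + 2 × 763/3 = 74 + 508.67 ≈ 583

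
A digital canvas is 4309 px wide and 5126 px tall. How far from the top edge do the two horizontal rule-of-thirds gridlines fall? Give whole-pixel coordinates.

1709 px and 3417 px

5126 / 3 = 1708.67, so the horizontal lines sit at one and two thirds of 5126.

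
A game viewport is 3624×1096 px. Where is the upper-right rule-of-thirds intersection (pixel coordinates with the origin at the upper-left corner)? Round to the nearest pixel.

The upper-right point sits two-thirds of the way across and one-third of the way down.
x = 2 × 3624/3 ≈ 2416; y = 1 × 1096/3 ≈ 365.

(2416, 365)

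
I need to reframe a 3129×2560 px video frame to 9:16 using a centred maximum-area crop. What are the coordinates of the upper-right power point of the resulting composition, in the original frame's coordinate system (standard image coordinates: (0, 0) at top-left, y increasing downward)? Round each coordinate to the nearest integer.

x = 1805 px, y = 853 px

3129/2560 > 9/16, so the 9:16 crop keeps the full height 2560 and trims width to 2560 × 9/16 = 1440.00 px.
Left offset = (3129 − 1440.00)/2 = 844.50 px; top offset = 0.
Upper-right is two-thirds across and one-third down within the crop:
x = 844.50 + 2 × 1440.00/3 ≈ 1805; y = 0.00 + 1 × 2560.00/3 ≈ 853.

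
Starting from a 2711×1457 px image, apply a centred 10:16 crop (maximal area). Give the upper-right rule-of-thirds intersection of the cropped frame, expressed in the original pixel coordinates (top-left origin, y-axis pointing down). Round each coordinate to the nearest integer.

x = 1507 px, y = 486 px

2711/1457 > 10/16, so the 10:16 crop keeps the full height 1457 and trims width to 1457 × 10/16 = 910.62 px.
Left offset = (2711 − 910.62)/2 = 900.19 px; top offset = 0.
Upper-right is two-thirds across and one-third down within the crop:
x = 900.19 + 2 × 910.62/3 ≈ 1507; y = 0.00 + 1 × 1457.00/3 ≈ 486.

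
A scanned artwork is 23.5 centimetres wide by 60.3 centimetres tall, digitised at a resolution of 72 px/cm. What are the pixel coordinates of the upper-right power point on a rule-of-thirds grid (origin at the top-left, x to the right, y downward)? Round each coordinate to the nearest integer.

In pixels the canvas is 23.5 × 72 = 1692 wide and 60.3 × 72 = 4341.6 tall.
The upper-right point is two-thirds across and one-third down:
x = 2 × 1692/3 ≈ 1128; y = 1 × 4341.6/3 ≈ 1447.

x = 1128 px, y = 1447 px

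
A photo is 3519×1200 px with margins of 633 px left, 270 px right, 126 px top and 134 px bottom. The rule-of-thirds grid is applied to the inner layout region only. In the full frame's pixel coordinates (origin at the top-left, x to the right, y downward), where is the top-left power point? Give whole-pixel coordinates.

Content width = 3519 − 633 − 270 = 2616 px; content height = 1200 − 126 − 134 = 940 px.
Top-left is one-third across and one-third down within the inner layout region.
x = 633 + 1 × 2616/3 = 633 + 872.00 ≈ 1505
y = 126 + 1 × 940/3 = 126 + 313.33 ≈ 439

x = 1505 px, y = 439 px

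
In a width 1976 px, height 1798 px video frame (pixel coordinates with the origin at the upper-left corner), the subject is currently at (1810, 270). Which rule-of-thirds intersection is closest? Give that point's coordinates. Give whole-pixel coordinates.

Third lines: x ∈ {659, 1317}, y ∈ {599, 1199}.
1810 is closer to x = 1317; 270 is closer to y = 599.
So the nearest intersection is the upper-right power point.

x = 1317 px, y = 599 px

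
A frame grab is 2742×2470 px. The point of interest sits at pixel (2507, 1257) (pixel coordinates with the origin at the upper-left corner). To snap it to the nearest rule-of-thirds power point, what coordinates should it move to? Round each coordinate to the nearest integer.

(1828, 1647)

Third lines: x ∈ {914, 1828}, y ∈ {823, 1647}.
2507 is closer to x = 1828; 1257 is closer to y = 1647.
So the nearest intersection is the lower-right power point.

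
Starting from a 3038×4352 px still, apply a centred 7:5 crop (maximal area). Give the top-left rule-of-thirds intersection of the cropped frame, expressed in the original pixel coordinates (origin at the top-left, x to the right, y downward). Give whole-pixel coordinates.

3038/4352 < 7/5, so the 7:5 crop keeps the full width 3038 and trims height to 3038 × 5/7 = 2170.00 px.
Top offset = (4352 − 2170.00)/2 = 1091.00 px; left offset = 0.
Top-left is one-third across and one-third down within the crop:
x = 0.00 + 1 × 3038.00/3 ≈ 1013; y = 1091.00 + 1 × 2170.00/3 ≈ 1814.

(1013, 1814)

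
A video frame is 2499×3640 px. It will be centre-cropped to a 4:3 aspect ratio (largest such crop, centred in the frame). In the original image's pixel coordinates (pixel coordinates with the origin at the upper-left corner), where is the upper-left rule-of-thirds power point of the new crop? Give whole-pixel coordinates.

2499/3640 < 4/3, so the 4:3 crop keeps the full width 2499 and trims height to 2499 × 3/4 = 1874.25 px.
Top offset = (3640 − 1874.25)/2 = 882.88 px; left offset = 0.
Upper-left is one-third across and one-third down within the crop:
x = 0.00 + 1 × 2499.00/3 ≈ 833; y = 882.88 + 1 × 1874.25/3 ≈ 1508.

(833, 1508)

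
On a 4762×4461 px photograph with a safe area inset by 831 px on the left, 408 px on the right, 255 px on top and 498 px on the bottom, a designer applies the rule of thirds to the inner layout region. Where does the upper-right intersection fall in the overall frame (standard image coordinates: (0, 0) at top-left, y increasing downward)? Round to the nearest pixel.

Content width = 4762 − 831 − 408 = 3523 px; content height = 4461 − 255 − 498 = 3708 px.
Upper-right is two-thirds across and one-third down within the inner layout region.
x = 831 + 2 × 3523/3 = 831 + 2348.67 ≈ 3180
y = 255 + 1 × 3708/3 = 255 + 1236.00 ≈ 1491

x = 3180 px, y = 1491 px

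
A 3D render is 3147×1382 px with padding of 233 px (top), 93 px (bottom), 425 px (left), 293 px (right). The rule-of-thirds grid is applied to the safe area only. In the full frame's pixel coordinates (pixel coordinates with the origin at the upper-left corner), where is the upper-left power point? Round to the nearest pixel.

Content width = 3147 − 425 − 293 = 2429 px; content height = 1382 − 233 − 93 = 1056 px.
Upper-left is one-third across and one-third down within the safe area.
x = 425 + 1 × 2429/3 = 425 + 809.67 ≈ 1235
y = 233 + 1 × 1056/3 = 233 + 352.00 ≈ 585

x = 1235 px, y = 585 px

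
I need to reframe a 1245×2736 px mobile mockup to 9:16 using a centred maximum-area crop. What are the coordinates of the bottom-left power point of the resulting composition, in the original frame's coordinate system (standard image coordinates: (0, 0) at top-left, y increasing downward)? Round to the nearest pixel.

1245/2736 < 9/16, so the 9:16 crop keeps the full width 1245 and trims height to 1245 × 16/9 = 2213.33 px.
Top offset = (2736 − 2213.33)/2 = 261.33 px; left offset = 0.
Bottom-left is one-third across and two-thirds down within the crop:
x = 0.00 + 1 × 1245.00/3 ≈ 415; y = 261.33 + 2 × 2213.33/3 ≈ 1737.

x = 415 px, y = 1737 px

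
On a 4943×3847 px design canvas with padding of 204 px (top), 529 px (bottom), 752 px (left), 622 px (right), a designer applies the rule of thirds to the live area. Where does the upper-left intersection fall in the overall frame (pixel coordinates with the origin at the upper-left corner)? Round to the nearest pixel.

x = 1942 px, y = 1242 px

Content width = 4943 − 752 − 622 = 3569 px; content height = 3847 − 204 − 529 = 3114 px.
Upper-left is one-third across and one-third down within the live area.
x = 752 + 1 × 3569/3 = 752 + 1189.67 ≈ 1942
y = 204 + 1 × 3114/3 = 204 + 1038.00 ≈ 1242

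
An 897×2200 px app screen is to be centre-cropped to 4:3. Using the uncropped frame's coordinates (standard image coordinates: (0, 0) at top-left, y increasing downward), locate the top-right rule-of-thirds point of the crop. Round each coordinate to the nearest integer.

(598, 988)

897/2200 < 4/3, so the 4:3 crop keeps the full width 897 and trims height to 897 × 3/4 = 672.75 px.
Top offset = (2200 − 672.75)/2 = 763.62 px; left offset = 0.
Top-right is two-thirds across and one-third down within the crop:
x = 0.00 + 2 × 897.00/3 ≈ 598; y = 763.62 + 1 × 672.75/3 ≈ 988.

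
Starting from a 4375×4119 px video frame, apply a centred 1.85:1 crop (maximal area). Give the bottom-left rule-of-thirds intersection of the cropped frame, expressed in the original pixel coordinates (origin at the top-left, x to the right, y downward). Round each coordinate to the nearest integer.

(1458, 2454)

4375/4119 < 1.85/1, so the 1.85:1 crop keeps the full width 4375 and trims height to 4375 × 1/1.85 = 2364.86 px.
Top offset = (4119 − 2364.86)/2 = 877.07 px; left offset = 0.
Bottom-left is one-third across and two-thirds down within the crop:
x = 0.00 + 1 × 4375.00/3 ≈ 1458; y = 877.07 + 2 × 2364.86/3 ≈ 2454.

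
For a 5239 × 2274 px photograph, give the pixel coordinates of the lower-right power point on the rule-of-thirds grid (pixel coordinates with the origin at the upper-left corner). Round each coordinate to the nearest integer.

(3493, 1516)

The lower-right point sits two-thirds of the way across and two-thirds of the way down.
x = 2 × 5239/3 ≈ 3493; y = 2 × 2274/3 ≈ 1516.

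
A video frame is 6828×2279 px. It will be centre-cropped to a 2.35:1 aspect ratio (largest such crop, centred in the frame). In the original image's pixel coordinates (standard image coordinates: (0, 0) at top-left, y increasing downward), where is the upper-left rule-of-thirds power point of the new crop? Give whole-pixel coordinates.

6828/2279 > 2.35/1, so the 2.35:1 crop keeps the full height 2279 and trims width to 2279 × 2.35/1 = 5355.65 px.
Left offset = (6828 − 5355.65)/2 = 736.17 px; top offset = 0.
Upper-left is one-third across and one-third down within the crop:
x = 736.17 + 1 × 5355.65/3 ≈ 2521; y = 0.00 + 1 × 2279.00/3 ≈ 760.

x = 2521 px, y = 760 px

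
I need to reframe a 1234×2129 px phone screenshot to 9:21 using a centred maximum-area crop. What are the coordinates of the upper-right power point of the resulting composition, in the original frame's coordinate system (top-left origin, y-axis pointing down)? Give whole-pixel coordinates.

x = 769 px, y = 710 px

1234/2129 > 9/21, so the 9:21 crop keeps the full height 2129 and trims width to 2129 × 9/21 = 912.43 px.
Left offset = (1234 − 912.43)/2 = 160.79 px; top offset = 0.
Upper-right is two-thirds across and one-third down within the crop:
x = 160.79 + 2 × 912.43/3 ≈ 769; y = 0.00 + 1 × 2129.00/3 ≈ 710.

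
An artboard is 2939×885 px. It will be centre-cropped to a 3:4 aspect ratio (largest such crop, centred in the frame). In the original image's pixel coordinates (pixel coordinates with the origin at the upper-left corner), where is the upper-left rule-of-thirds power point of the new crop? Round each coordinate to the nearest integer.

x = 1359 px, y = 295 px

2939/885 > 3/4, so the 3:4 crop keeps the full height 885 and trims width to 885 × 3/4 = 663.75 px.
Left offset = (2939 − 663.75)/2 = 1137.62 px; top offset = 0.
Upper-left is one-third across and one-third down within the crop:
x = 1137.62 + 1 × 663.75/3 ≈ 1359; y = 0.00 + 1 × 885.00/3 ≈ 295.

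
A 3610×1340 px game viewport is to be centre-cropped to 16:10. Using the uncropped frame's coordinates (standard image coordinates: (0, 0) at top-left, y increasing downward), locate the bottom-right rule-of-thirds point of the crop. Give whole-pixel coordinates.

x = 2162 px, y = 893 px

3610/1340 > 16/10, so the 16:10 crop keeps the full height 1340 and trims width to 1340 × 16/10 = 2144.00 px.
Left offset = (3610 − 2144.00)/2 = 733.00 px; top offset = 0.
Bottom-right is two-thirds across and two-thirds down within the crop:
x = 733.00 + 2 × 2144.00/3 ≈ 2162; y = 0.00 + 2 × 1340.00/3 ≈ 893.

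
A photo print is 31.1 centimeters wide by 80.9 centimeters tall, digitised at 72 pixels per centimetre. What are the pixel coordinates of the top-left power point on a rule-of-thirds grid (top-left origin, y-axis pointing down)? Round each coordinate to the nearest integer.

In pixels the canvas is 31.1 × 72 = 2239.2 wide and 80.9 × 72 = 5824.8 tall.
The top-left point is one-third across and one-third down:
x = 1 × 2239.2/3 ≈ 746; y = 1 × 5824.8/3 ≈ 1942.

(746, 1942)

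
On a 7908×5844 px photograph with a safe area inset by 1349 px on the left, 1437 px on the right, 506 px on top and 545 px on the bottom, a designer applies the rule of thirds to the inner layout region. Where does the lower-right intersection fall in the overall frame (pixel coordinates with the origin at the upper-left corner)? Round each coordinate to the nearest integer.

(4764, 3701)

Content width = 7908 − 1349 − 1437 = 5122 px; content height = 5844 − 506 − 545 = 4793 px.
Lower-right is two-thirds across and two-thirds down within the inner layout region.
x = 1349 + 2 × 5122/3 = 1349 + 3414.67 ≈ 4764
y = 506 + 2 × 4793/3 = 506 + 3195.33 ≈ 3701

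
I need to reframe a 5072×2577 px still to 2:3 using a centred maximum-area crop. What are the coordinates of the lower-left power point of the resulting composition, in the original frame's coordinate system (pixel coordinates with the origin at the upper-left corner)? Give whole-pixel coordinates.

(2250, 1718)

5072/2577 > 2/3, so the 2:3 crop keeps the full height 2577 and trims width to 2577 × 2/3 = 1718.00 px.
Left offset = (5072 − 1718.00)/2 = 1677.00 px; top offset = 0.
Lower-left is one-third across and two-thirds down within the crop:
x = 1677.00 + 1 × 1718.00/3 ≈ 2250; y = 0.00 + 2 × 2577.00/3 ≈ 1718.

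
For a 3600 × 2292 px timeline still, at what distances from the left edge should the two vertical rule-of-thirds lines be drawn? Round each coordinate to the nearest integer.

1200 px and 2400 px

3600 / 3 = 1200, so the vertical lines sit at one and two thirds of 3600.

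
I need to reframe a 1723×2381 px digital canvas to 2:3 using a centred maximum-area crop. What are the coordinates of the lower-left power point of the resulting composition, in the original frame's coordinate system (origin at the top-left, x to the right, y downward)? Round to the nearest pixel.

x = 597 px, y = 1587 px

1723/2381 > 2/3, so the 2:3 crop keeps the full height 2381 and trims width to 2381 × 2/3 = 1587.33 px.
Left offset = (1723 − 1587.33)/2 = 67.83 px; top offset = 0.
Lower-left is one-third across and two-thirds down within the crop:
x = 67.83 + 1 × 1587.33/3 ≈ 597; y = 0.00 + 2 × 2381.00/3 ≈ 1587.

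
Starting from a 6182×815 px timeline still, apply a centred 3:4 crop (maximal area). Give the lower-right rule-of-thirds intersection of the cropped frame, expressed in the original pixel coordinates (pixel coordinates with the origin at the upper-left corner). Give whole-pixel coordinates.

6182/815 > 3/4, so the 3:4 crop keeps the full height 815 and trims width to 815 × 3/4 = 611.25 px.
Left offset = (6182 − 611.25)/2 = 2785.38 px; top offset = 0.
Lower-right is two-thirds across and two-thirds down within the crop:
x = 2785.38 + 2 × 611.25/3 ≈ 3193; y = 0.00 + 2 × 815.00/3 ≈ 543.

x = 3193 px, y = 543 px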